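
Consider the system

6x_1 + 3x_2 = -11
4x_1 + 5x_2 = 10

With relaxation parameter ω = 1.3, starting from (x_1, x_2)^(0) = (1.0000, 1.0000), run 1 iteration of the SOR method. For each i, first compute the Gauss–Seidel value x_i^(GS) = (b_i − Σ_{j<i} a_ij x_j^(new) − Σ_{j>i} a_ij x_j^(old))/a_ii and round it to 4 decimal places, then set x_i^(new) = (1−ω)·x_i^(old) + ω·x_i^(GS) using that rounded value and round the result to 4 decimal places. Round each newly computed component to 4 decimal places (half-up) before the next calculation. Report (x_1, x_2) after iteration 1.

Iteration 1:
  x_1: GS value = (-11 - (3)·1.0000) / (6) = -2.3333;  x_1 ← (1−ω)·1.0000 + ω·-2.3333 = -3.3333
  x_2: GS value = (10 - (4)·-3.3333) / (5) = 4.6666;  x_2 ← (1−ω)·1.0000 + ω·4.6666 = 5.7666

(-3.3333, 5.7666)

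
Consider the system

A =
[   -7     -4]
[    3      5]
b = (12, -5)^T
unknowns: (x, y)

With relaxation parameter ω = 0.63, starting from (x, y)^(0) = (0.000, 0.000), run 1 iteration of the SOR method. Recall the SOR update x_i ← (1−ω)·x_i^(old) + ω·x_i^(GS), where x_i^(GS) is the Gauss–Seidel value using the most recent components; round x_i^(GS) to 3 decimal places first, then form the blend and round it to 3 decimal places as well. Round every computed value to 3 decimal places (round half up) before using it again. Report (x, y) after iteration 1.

(-1.080, -0.222)

Iteration 1:
  x: GS value = (12 - (-4)·0.000) / (-7) = -1.714;  x ← (1−ω)·0.000 + ω·-1.714 = -1.080
  y: GS value = (-5 - (3)·-1.080) / (5) = -0.352;  y ← (1−ω)·0.000 + ω·-0.352 = -0.222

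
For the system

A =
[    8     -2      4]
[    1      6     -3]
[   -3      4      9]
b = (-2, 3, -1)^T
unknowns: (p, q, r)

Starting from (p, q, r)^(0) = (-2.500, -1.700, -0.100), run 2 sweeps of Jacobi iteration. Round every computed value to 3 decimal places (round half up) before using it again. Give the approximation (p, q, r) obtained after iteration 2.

Iteration 1:
  p = (-2 - (-2)·-1.700 - (4)·-0.100) / (8) = -0.625
  q = (3 - (1)·-2.500 - (-3)·-0.100) / (6) = 0.867
  r = (-1 - (-3)·-2.500 - (4)·-1.700) / (9) = -0.189
Iteration 2:
  p = (-2 - (-2)·0.867 - (4)·-0.189) / (8) = 0.061
  q = (3 - (1)·-0.625 - (-3)·-0.189) / (6) = 0.510
  r = (-1 - (-3)·-0.625 - (4)·0.867) / (9) = -0.705

(0.061, 0.510, -0.705)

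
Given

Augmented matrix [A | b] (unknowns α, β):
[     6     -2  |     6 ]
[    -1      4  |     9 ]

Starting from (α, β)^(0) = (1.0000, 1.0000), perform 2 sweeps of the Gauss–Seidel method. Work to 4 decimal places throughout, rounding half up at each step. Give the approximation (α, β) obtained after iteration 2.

Iteration 1:
  α = (6 - (-2)·1.0000) / (6) = 1.3333
  β = (9 - (-1)·1.3333) / (4) = 2.5833
Iteration 2:
  α = (6 - (-2)·2.5833) / (6) = 1.8611
  β = (9 - (-1)·1.8611) / (4) = 2.7153

(1.8611, 2.7153)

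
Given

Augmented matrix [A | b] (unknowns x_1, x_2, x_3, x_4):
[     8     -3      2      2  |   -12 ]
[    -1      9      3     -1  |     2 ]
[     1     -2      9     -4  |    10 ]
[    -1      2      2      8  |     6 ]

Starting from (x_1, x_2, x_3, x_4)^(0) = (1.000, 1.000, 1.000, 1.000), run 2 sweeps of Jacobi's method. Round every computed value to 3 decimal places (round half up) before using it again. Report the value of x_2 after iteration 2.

Iteration 1:
  x_1 = (-12 - (-3)·1.000 - (2)·1.000 - (2)·1.000) / (8) = -1.625
  x_2 = (2 - (-1)·1.000 - (3)·1.000 - (-1)·1.000) / (9) = 0.111
  x_3 = (10 - (1)·1.000 - (-2)·1.000 - (-4)·1.000) / (9) = 1.667
  x_4 = (6 - (-1)·1.000 - (2)·1.000 - (2)·1.000) / (8) = 0.375
Iteration 2:
  x_1 = (-12 - (-3)·0.111 - (2)·1.667 - (2)·0.375) / (8) = -1.969
  x_2 = (2 - (-1)·-1.625 - (3)·1.667 - (-1)·0.375) / (9) = -0.472
  x_3 = (10 - (1)·-1.625 - (-2)·0.111 - (-4)·0.375) / (9) = 1.483
  x_4 = (6 - (-1)·-1.625 - (2)·0.111 - (2)·1.667) / (8) = 0.102

-0.472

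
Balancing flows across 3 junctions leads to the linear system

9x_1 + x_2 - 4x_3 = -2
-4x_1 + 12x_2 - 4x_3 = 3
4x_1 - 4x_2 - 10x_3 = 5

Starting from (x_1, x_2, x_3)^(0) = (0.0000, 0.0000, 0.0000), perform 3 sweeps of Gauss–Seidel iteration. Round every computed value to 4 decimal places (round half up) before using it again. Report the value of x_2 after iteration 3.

-0.1338

Iteration 1:
  x_1 = (-2 - (1)·0.0000 - (-4)·0.0000) / (9) = -0.2222
  x_2 = (3 - (-4)·-0.2222 - (-4)·0.0000) / (12) = 0.1759
  x_3 = (5 - (4)·-0.2222 - (-4)·0.1759) / (-10) = -0.6592
Iteration 2:
  x_1 = (-2 - (1)·0.1759 - (-4)·-0.6592) / (9) = -0.5347
  x_2 = (3 - (-4)·-0.5347 - (-4)·-0.6592) / (12) = -0.1480
  x_3 = (5 - (4)·-0.5347 - (-4)·-0.1480) / (-10) = -0.6547
Iteration 3:
  x_1 = (-2 - (1)·-0.1480 - (-4)·-0.6547) / (9) = -0.4968
  x_2 = (3 - (-4)·-0.4968 - (-4)·-0.6547) / (12) = -0.1338
  x_3 = (5 - (4)·-0.4968 - (-4)·-0.1338) / (-10) = -0.6452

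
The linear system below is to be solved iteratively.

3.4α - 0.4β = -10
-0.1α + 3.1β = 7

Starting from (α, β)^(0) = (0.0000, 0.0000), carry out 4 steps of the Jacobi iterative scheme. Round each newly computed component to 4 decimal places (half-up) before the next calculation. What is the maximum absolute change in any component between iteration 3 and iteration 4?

0.0010

Iteration 1:
  α = (-10 - (-0.4)·0.0000) / (3.4) = -2.9412
  β = (7 - (-0.1)·0.0000) / (3.1) = 2.2581
Iteration 2:
  α = (-10 - (-0.4)·2.2581) / (3.4) = -2.6755
  β = (7 - (-0.1)·-2.9412) / (3.1) = 2.1632
Iteration 3:
  α = (-10 - (-0.4)·2.1632) / (3.4) = -2.6867
  β = (7 - (-0.1)·-2.6755) / (3.1) = 2.1718
Iteration 4:
  α = (-10 - (-0.4)·2.1718) / (3.4) = -2.6857
  β = (7 - (-0.1)·-2.6867) / (3.1) = 2.1714
Change: (0.0010, -0.0004) → max |·| = 0.0010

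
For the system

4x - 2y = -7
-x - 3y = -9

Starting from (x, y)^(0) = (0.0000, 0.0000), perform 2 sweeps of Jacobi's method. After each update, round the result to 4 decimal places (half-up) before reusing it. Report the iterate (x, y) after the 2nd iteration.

(-0.2500, 3.5833)

Iteration 1:
  x = (-7 - (-2)·0.0000) / (4) = -1.7500
  y = (-9 - (-1)·0.0000) / (-3) = 3.0000
Iteration 2:
  x = (-7 - (-2)·3.0000) / (4) = -0.2500
  y = (-9 - (-1)·-1.7500) / (-3) = 3.5833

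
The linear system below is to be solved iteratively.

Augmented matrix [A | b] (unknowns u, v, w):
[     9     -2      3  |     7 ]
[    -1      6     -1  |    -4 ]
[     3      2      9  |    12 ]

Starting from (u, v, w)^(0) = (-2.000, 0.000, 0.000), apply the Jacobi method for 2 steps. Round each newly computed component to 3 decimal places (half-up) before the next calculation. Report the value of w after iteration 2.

Iteration 1:
  u = (7 - (-2)·0.000 - (3)·0.000) / (9) = 0.778
  v = (-4 - (-1)·-2.000 - (-1)·0.000) / (6) = -1.000
  w = (12 - (3)·-2.000 - (2)·0.000) / (9) = 2.000
Iteration 2:
  u = (7 - (-2)·-1.000 - (3)·2.000) / (9) = -0.111
  v = (-4 - (-1)·0.778 - (-1)·2.000) / (6) = -0.204
  w = (12 - (3)·0.778 - (2)·-1.000) / (9) = 1.296

1.296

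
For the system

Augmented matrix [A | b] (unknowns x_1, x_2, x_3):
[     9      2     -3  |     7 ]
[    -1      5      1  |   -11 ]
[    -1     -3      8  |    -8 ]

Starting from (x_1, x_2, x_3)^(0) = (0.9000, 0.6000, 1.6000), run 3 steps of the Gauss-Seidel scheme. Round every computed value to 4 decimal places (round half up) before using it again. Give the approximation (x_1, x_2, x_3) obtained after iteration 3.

(0.6410, -1.7611, -1.5803)

Iteration 1:
  x_1 = (7 - (2)·0.6000 - (-3)·1.6000) / (9) = 1.1778
  x_2 = (-11 - (-1)·1.1778 - (1)·1.6000) / (5) = -2.2844
  x_3 = (-8 - (-1)·1.1778 - (-3)·-2.2844) / (8) = -1.7094
Iteration 2:
  x_1 = (7 - (2)·-2.2844 - (-3)·-1.7094) / (9) = 0.7156
  x_2 = (-11 - (-1)·0.7156 - (1)·-1.7094) / (5) = -1.7150
  x_3 = (-8 - (-1)·0.7156 - (-3)·-1.7150) / (8) = -1.5537
Iteration 3:
  x_1 = (7 - (2)·-1.7150 - (-3)·-1.5537) / (9) = 0.6410
  x_2 = (-11 - (-1)·0.6410 - (1)·-1.5537) / (5) = -1.7611
  x_3 = (-8 - (-1)·0.6410 - (-3)·-1.7611) / (8) = -1.5803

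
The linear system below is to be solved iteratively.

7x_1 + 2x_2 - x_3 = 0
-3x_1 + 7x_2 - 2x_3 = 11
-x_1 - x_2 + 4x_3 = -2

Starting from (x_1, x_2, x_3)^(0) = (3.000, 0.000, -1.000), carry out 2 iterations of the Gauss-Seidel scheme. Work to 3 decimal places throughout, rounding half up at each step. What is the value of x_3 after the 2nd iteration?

-0.260

Iteration 1:
  x_1 = (0 - (2)·0.000 - (-1)·-1.000) / (7) = -0.143
  x_2 = (11 - (-3)·-0.143 - (-2)·-1.000) / (7) = 1.224
  x_3 = (-2 - (-1)·-0.143 - (-1)·1.224) / (4) = -0.230
Iteration 2:
  x_1 = (0 - (2)·1.224 - (-1)·-0.230) / (7) = -0.383
  x_2 = (11 - (-3)·-0.383 - (-2)·-0.230) / (7) = 1.342
  x_3 = (-2 - (-1)·-0.383 - (-1)·1.342) / (4) = -0.260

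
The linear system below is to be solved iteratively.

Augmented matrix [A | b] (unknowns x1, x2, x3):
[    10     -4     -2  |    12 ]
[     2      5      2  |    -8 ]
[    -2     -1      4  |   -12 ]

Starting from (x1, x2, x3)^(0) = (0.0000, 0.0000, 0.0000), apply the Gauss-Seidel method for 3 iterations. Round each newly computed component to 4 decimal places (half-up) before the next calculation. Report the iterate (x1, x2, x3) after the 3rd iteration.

Iteration 1:
  x1 = (12 - (-4)·0.0000 - (-2)·0.0000) / (10) = 1.2000
  x2 = (-8 - (2)·1.2000 - (2)·0.0000) / (5) = -2.0800
  x3 = (-12 - (-2)·1.2000 - (-1)·-2.0800) / (4) = -2.9200
Iteration 2:
  x1 = (12 - (-4)·-2.0800 - (-2)·-2.9200) / (10) = -0.2160
  x2 = (-8 - (2)·-0.2160 - (2)·-2.9200) / (5) = -0.3456
  x3 = (-12 - (-2)·-0.2160 - (-1)·-0.3456) / (4) = -3.1944
Iteration 3:
  x1 = (12 - (-4)·-0.3456 - (-2)·-3.1944) / (10) = 0.4229
  x2 = (-8 - (2)·0.4229 - (2)·-3.1944) / (5) = -0.4914
  x3 = (-12 - (-2)·0.4229 - (-1)·-0.4914) / (4) = -2.9114

(0.4229, -0.4914, -2.9114)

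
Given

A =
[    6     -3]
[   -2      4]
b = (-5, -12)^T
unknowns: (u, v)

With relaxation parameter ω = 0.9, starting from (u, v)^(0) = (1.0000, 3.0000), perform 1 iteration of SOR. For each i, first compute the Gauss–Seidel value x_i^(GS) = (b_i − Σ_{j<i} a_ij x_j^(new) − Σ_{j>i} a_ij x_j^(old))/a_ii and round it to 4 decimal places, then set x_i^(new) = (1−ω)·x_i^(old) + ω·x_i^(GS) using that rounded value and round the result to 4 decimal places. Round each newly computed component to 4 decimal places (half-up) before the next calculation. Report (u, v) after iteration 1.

Iteration 1:
  u: GS value = (-5 - (-3)·3.0000) / (6) = 0.6667;  u ← (1−ω)·1.0000 + ω·0.6667 = 0.7000
  v: GS value = (-12 - (-2)·0.7000) / (4) = -2.6500;  v ← (1−ω)·3.0000 + ω·-2.6500 = -2.0850

(0.7000, -2.0850)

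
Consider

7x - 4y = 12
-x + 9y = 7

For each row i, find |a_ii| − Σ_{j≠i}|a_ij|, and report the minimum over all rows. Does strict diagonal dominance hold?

row 1: |7| − (4) = 3
row 2: |9| − (1) = 8
minimum over rows = 3 → strictly diagonally dominant (convergence guaranteed)

3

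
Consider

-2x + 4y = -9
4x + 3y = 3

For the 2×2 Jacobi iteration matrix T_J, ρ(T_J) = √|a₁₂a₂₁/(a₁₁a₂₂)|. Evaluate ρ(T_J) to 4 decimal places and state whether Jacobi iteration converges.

a₁₂a₂₁/(a₁₁a₂₂) = (4)·(4) / ((-2)·(3)) = -2.666667
ρ = √|-2.666667| = √2.666667 = 1.6330
ρ > 1, so Jacobi diverges

1.6330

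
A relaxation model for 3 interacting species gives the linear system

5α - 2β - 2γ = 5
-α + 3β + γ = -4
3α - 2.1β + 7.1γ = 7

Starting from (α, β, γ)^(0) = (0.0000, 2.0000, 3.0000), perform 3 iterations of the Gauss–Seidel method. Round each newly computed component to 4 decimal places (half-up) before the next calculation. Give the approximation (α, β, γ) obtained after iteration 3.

(0.8208, -1.2579, 0.2670)

Iteration 1:
  α = (5 - (-2)·2.0000 - (-2)·3.0000) / (5) = 3.0000
  β = (-4 - (-1)·3.0000 - (1)·3.0000) / (3) = -1.3333
  γ = (7 - (3)·3.0000 - (-2.1)·-1.3333) / (7.1) = -0.6760
Iteration 2:
  α = (5 - (-2)·-1.3333 - (-2)·-0.6760) / (5) = 0.1963
  β = (-4 - (-1)·0.1963 - (1)·-0.6760) / (3) = -1.0426
  γ = (7 - (3)·0.1963 - (-2.1)·-1.0426) / (7.1) = 0.5946
Iteration 3:
  α = (5 - (-2)·-1.0426 - (-2)·0.5946) / (5) = 0.8208
  β = (-4 - (-1)·0.8208 - (1)·0.5946) / (3) = -1.2579
  γ = (7 - (3)·0.8208 - (-2.1)·-1.2579) / (7.1) = 0.2670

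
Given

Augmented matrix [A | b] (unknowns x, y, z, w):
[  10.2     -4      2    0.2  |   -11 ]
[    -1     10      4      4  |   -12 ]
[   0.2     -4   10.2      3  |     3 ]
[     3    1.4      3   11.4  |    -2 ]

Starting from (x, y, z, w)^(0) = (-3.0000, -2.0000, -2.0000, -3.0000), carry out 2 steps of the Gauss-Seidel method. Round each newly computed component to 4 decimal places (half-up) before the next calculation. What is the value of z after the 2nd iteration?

-0.3059

Iteration 1:
  x = (-11 - (-4)·-2.0000 - (2)·-2.0000 - (0.2)·-3.0000) / (10.2) = -1.4118
  y = (-12 - (-1)·-1.4118 - (4)·-2.0000 - (4)·-3.0000) / (10) = 0.6588
  z = (3 - (0.2)·-1.4118 - (-4)·0.6588 - (3)·-3.0000) / (10.2) = 1.4625
  w = (-2 - (3)·-1.4118 - (1.4)·0.6588 - (3)·1.4625) / (11.4) = -0.2697
Iteration 2:
  x = (-11 - (-4)·0.6588 - (2)·1.4625 - (0.2)·-0.2697) / (10.2) = -1.1016
  y = (-12 - (-1)·-1.1016 - (4)·1.4625 - (4)·-0.2697) / (10) = -1.7873
  z = (3 - (0.2)·-1.1016 - (-4)·-1.7873 - (3)·-0.2697) / (10.2) = -0.3059
  w = (-2 - (3)·-1.1016 - (1.4)·-1.7873 - (3)·-0.3059) / (11.4) = 0.4144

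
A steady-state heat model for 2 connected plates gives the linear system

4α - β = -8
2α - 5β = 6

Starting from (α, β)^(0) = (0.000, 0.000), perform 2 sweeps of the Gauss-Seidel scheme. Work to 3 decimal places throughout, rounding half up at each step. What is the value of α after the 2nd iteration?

Iteration 1:
  α = (-8 - (-1)·0.000) / (4) = -2.000
  β = (6 - (2)·-2.000) / (-5) = -2.000
Iteration 2:
  α = (-8 - (-1)·-2.000) / (4) = -2.500
  β = (6 - (2)·-2.500) / (-5) = -2.200

-2.500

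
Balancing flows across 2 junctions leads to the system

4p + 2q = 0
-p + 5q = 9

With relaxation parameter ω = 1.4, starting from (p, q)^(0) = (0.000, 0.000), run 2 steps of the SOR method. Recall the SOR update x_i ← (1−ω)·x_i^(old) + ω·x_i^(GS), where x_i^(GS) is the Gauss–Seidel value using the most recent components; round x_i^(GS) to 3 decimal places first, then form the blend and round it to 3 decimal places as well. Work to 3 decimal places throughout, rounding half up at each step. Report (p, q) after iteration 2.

Iteration 1:
  p: GS value = (0 - (2)·0.000) / (4) = 0.000;  p ← (1−ω)·0.000 + ω·0.000 = 0.000
  q: GS value = (9 - (-1)·0.000) / (5) = 1.800;  q ← (1−ω)·0.000 + ω·1.800 = 2.520
Iteration 2:
  p: GS value = (0 - (2)·2.520) / (4) = -1.260;  p ← (1−ω)·0.000 + ω·-1.260 = -1.764
  q: GS value = (9 - (-1)·-1.764) / (5) = 1.447;  q ← (1−ω)·2.520 + ω·1.447 = 1.018

(-1.764, 1.018)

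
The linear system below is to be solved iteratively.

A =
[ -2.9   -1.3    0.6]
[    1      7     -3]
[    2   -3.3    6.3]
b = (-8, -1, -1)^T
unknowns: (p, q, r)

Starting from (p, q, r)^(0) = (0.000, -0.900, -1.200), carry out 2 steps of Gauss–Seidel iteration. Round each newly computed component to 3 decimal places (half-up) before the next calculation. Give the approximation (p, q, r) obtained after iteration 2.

(2.899, -1.262, -1.740)

Iteration 1:
  p = (-8 - (-1.3)·-0.900 - (0.6)·-1.200) / (-2.9) = 2.914
  q = (-1 - (1)·2.914 - (-3)·-1.200) / (7) = -1.073
  r = (-1 - (2)·2.914 - (-3.3)·-1.073) / (6.3) = -1.646
Iteration 2:
  p = (-8 - (-1.3)·-1.073 - (0.6)·-1.646) / (-2.9) = 2.899
  q = (-1 - (1)·2.899 - (-3)·-1.646) / (7) = -1.262
  r = (-1 - (2)·2.899 - (-3.3)·-1.262) / (6.3) = -1.740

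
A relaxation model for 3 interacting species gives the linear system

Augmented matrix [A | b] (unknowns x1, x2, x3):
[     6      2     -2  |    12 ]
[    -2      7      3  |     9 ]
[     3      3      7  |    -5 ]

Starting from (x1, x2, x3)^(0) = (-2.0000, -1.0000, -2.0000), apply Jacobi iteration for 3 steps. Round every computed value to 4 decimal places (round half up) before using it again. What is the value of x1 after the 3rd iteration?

0.7937

Iteration 1:
  x1 = (12 - (2)·-1.0000 - (-2)·-2.0000) / (6) = 1.6667
  x2 = (9 - (-2)·-2.0000 - (3)·-2.0000) / (7) = 1.5714
  x3 = (-5 - (3)·-2.0000 - (3)·-1.0000) / (7) = 0.5714
Iteration 2:
  x1 = (12 - (2)·1.5714 - (-2)·0.5714) / (6) = 1.6667
  x2 = (9 - (-2)·1.6667 - (3)·0.5714) / (7) = 1.5170
  x3 = (-5 - (3)·1.6667 - (3)·1.5714) / (7) = -2.1020
Iteration 3:
  x1 = (12 - (2)·1.5170 - (-2)·-2.1020) / (6) = 0.7937
  x2 = (9 - (-2)·1.6667 - (3)·-2.1020) / (7) = 2.6628
  x3 = (-5 - (3)·1.6667 - (3)·1.5170) / (7) = -2.0787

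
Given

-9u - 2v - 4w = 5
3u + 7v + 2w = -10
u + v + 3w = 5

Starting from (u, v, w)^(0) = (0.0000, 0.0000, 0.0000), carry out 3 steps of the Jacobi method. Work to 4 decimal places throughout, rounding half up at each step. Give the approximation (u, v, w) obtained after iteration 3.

(-1.2199, -1.6743, 2.5485)

Iteration 1:
  u = (5 - (-2)·0.0000 - (-4)·0.0000) / (-9) = -0.5556
  v = (-10 - (3)·0.0000 - (2)·0.0000) / (7) = -1.4286
  w = (5 - (1)·0.0000 - (1)·0.0000) / (3) = 1.6667
Iteration 2:
  u = (5 - (-2)·-1.4286 - (-4)·1.6667) / (-9) = -0.9788
  v = (-10 - (3)·-0.5556 - (2)·1.6667) / (7) = -1.6667
  w = (5 - (1)·-0.5556 - (1)·-1.4286) / (3) = 2.3281
Iteration 3:
  u = (5 - (-2)·-1.6667 - (-4)·2.3281) / (-9) = -1.2199
  v = (-10 - (3)·-0.9788 - (2)·2.3281) / (7) = -1.6743
  w = (5 - (1)·-0.9788 - (1)·-1.6667) / (3) = 2.5485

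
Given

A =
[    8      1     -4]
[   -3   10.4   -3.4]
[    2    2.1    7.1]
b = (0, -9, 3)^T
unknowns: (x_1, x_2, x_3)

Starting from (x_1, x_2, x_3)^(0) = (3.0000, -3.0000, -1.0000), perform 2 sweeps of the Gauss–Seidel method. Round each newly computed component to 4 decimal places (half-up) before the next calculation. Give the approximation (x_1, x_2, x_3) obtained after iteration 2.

(0.5641, -0.4342, 0.3921)

Iteration 1:
  x_1 = (0 - (1)·-3.0000 - (-4)·-1.0000) / (8) = -0.1250
  x_2 = (-9 - (-3)·-0.1250 - (-3.4)·-1.0000) / (10.4) = -1.2284
  x_3 = (3 - (2)·-0.1250 - (2.1)·-1.2284) / (7.1) = 0.8211
Iteration 2:
  x_1 = (0 - (1)·-1.2284 - (-4)·0.8211) / (8) = 0.5641
  x_2 = (-9 - (-3)·0.5641 - (-3.4)·0.8211) / (10.4) = -0.4342
  x_3 = (3 - (2)·0.5641 - (2.1)·-0.4342) / (7.1) = 0.3921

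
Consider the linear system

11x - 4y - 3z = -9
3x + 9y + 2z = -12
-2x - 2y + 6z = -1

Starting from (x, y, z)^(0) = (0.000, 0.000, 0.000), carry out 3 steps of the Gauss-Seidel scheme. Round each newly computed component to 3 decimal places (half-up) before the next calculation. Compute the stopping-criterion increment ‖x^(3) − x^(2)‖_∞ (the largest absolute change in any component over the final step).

0.116

Iteration 1:
  x = (-9 - (-4)·0.000 - (-3)·0.000) / (11) = -0.818
  y = (-12 - (3)·-0.818 - (2)·0.000) / (9) = -1.061
  z = (-1 - (-2)·-0.818 - (-2)·-1.061) / (6) = -0.793
Iteration 2:
  x = (-9 - (-4)·-1.061 - (-3)·-0.793) / (11) = -1.420
  y = (-12 - (3)·-1.420 - (2)·-0.793) / (9) = -0.684
  z = (-1 - (-2)·-1.420 - (-2)·-0.684) / (6) = -0.868
Iteration 3:
  x = (-9 - (-4)·-0.684 - (-3)·-0.868) / (11) = -1.304
  y = (-12 - (3)·-1.304 - (2)·-0.868) / (9) = -0.706
  z = (-1 - (-2)·-1.304 - (-2)·-0.706) / (6) = -0.837
Change: (0.116, -0.022, 0.031) → max |·| = 0.116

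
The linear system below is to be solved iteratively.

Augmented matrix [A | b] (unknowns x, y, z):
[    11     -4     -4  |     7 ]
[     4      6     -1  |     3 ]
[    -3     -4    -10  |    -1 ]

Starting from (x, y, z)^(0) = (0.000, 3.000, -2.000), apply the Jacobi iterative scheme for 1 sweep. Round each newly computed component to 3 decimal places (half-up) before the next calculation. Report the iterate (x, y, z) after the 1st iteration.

(1.000, 0.167, -1.100)

Iteration 1:
  x = (7 - (-4)·3.000 - (-4)·-2.000) / (11) = 1.000
  y = (3 - (4)·0.000 - (-1)·-2.000) / (6) = 0.167
  z = (-1 - (-3)·0.000 - (-4)·3.000) / (-10) = -1.100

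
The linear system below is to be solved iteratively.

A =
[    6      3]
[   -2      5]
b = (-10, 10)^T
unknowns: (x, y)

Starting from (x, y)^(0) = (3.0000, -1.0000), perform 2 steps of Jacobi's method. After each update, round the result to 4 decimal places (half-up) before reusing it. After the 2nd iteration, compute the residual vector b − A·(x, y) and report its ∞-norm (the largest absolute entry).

Iteration 1:
  x = (-10 - (3)·-1.0000) / (6) = -1.1667
  y = (10 - (-2)·3.0000) / (5) = 3.2000
Iteration 2:
  x = (-10 - (3)·3.2000) / (6) = -3.2667
  y = (10 - (-2)·-1.1667) / (5) = 1.5333
Residual b − A·x = (5.0003, -4.1999); ∞-norm = 5.0003

5.0003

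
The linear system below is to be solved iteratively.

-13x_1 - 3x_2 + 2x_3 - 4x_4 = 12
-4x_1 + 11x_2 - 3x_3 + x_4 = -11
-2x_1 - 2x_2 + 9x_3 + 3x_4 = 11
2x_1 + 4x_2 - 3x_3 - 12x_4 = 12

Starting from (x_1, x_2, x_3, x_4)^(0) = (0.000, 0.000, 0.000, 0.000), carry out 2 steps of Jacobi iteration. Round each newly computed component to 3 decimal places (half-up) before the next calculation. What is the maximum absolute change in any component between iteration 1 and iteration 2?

0.793

Iteration 1:
  x_1 = (12 - (-3)·0.000 - (2)·0.000 - (-4)·0.000) / (-13) = -0.923
  x_2 = (-11 - (-4)·0.000 - (-3)·0.000 - (1)·0.000) / (11) = -1.000
  x_3 = (11 - (-2)·0.000 - (-2)·0.000 - (3)·0.000) / (9) = 1.222
  x_4 = (12 - (2)·0.000 - (4)·0.000 - (-3)·0.000) / (-12) = -1.000
Iteration 2:
  x_1 = (12 - (-3)·-1.000 - (2)·1.222 - (-4)·-1.000) / (-13) = -0.197
  x_2 = (-11 - (-4)·-0.923 - (-3)·1.222 - (1)·-1.000) / (11) = -0.911
  x_3 = (11 - (-2)·-0.923 - (-2)·-1.000 - (3)·-1.000) / (9) = 1.128
  x_4 = (12 - (2)·-0.923 - (4)·-1.000 - (-3)·1.222) / (-12) = -1.793
Change: (0.726, 0.089, -0.094, -0.793) → max |·| = 0.793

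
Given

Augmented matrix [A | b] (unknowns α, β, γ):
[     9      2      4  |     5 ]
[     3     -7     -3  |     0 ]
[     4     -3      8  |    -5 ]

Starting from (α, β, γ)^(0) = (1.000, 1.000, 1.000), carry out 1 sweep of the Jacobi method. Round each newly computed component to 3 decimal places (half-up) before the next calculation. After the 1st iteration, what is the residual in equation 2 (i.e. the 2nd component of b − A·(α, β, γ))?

Iteration 1:
  α = (5 - (2)·1.000 - (4)·1.000) / (9) = -0.111
  β = (0 - (3)·1.000 - (-3)·1.000) / (-7) = 0.000
  γ = (-5 - (4)·1.000 - (-3)·1.000) / (8) = -0.750
Residual b − A·x = (8.999, -1.917, 1.444)

-1.917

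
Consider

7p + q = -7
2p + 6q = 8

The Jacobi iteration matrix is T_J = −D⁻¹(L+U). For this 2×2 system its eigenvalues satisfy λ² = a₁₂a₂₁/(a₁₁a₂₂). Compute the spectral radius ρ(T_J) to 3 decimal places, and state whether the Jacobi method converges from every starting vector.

0.218

a₁₂a₂₁/(a₁₁a₂₂) = (1)·(2) / ((7)·(6)) = 0.047619
ρ = √|0.047619| = √0.047619 = 0.218
ρ < 1, so Jacobi converges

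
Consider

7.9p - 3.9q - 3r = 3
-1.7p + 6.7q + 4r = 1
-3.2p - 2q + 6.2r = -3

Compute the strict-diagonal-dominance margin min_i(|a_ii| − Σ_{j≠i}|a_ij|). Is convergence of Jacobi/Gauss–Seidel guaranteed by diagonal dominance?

1

row 1: |7.9| − (3.9+3) = 1
row 2: |6.7| − (1.7+4) = 1
row 3: |6.2| − (3.2+2) = 1
minimum over rows = 1 → strictly diagonally dominant (convergence guaranteed)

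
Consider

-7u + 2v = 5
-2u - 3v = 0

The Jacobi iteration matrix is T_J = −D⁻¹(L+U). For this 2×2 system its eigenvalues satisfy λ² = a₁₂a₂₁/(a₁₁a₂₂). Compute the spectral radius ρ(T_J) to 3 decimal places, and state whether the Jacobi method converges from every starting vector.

0.436

a₁₂a₂₁/(a₁₁a₂₂) = (2)·(-2) / ((-7)·(-3)) = -0.190476
ρ = √|-0.190476| = √0.190476 = 0.436
ρ < 1, so Jacobi converges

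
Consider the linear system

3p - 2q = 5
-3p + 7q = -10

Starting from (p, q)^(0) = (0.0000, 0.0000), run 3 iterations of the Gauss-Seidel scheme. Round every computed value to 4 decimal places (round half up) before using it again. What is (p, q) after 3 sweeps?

Iteration 1:
  p = (5 - (-2)·0.0000) / (3) = 1.6667
  q = (-10 - (-3)·1.6667) / (7) = -0.7143
Iteration 2:
  p = (5 - (-2)·-0.7143) / (3) = 1.1905
  q = (-10 - (-3)·1.1905) / (7) = -0.9184
Iteration 3:
  p = (5 - (-2)·-0.9184) / (3) = 1.0544
  q = (-10 - (-3)·1.0544) / (7) = -0.9767

(1.0544, -0.9767)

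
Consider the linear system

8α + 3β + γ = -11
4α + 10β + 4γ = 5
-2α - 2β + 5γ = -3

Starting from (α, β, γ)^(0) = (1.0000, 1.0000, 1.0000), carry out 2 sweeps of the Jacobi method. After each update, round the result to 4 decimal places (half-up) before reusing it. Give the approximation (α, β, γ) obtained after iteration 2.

Iteration 1:
  α = (-11 - (3)·1.0000 - (1)·1.0000) / (8) = -1.8750
  β = (5 - (4)·1.0000 - (4)·1.0000) / (10) = -0.3000
  γ = (-3 - (-2)·1.0000 - (-2)·1.0000) / (5) = 0.2000
Iteration 2:
  α = (-11 - (3)·-0.3000 - (1)·0.2000) / (8) = -1.2875
  β = (5 - (4)·-1.8750 - (4)·0.2000) / (10) = 1.1700
  γ = (-3 - (-2)·-1.8750 - (-2)·-0.3000) / (5) = -1.4700

(-1.2875, 1.1700, -1.4700)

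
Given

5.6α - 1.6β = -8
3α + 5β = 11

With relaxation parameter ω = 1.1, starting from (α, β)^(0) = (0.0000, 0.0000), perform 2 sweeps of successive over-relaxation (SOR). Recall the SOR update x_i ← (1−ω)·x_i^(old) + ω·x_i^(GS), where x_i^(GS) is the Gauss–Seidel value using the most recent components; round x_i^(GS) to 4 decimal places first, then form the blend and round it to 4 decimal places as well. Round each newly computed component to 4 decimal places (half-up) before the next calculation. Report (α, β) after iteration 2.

(-0.3277, 2.2905)

Iteration 1:
  α: GS value = (-8 - (-1.6)·0.0000) / (5.6) = -1.4286;  α ← (1−ω)·0.0000 + ω·-1.4286 = -1.5715
  β: GS value = (11 - (3)·-1.5715) / (5) = 3.1429;  β ← (1−ω)·0.0000 + ω·3.1429 = 3.4572
Iteration 2:
  α: GS value = (-8 - (-1.6)·3.4572) / (5.6) = -0.4408;  α ← (1−ω)·-1.5715 + ω·-0.4408 = -0.3277
  β: GS value = (11 - (3)·-0.3277) / (5) = 2.3966;  β ← (1−ω)·3.4572 + ω·2.3966 = 2.2905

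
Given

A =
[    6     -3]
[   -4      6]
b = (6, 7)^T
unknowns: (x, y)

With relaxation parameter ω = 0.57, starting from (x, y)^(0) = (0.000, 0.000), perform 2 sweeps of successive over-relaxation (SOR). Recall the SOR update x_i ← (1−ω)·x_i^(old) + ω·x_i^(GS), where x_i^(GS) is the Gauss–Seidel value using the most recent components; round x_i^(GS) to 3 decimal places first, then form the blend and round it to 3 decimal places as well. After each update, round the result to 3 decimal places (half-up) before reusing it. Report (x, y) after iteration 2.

Iteration 1:
  x: GS value = (6 - (-3)·0.000) / (6) = 1.000;  x ← (1−ω)·0.000 + ω·1.000 = 0.570
  y: GS value = (7 - (-4)·0.570) / (6) = 1.547;  y ← (1−ω)·0.000 + ω·1.547 = 0.882
Iteration 2:
  x: GS value = (6 - (-3)·0.882) / (6) = 1.441;  x ← (1−ω)·0.570 + ω·1.441 = 1.066
  y: GS value = (7 - (-4)·1.066) / (6) = 1.877;  y ← (1−ω)·0.882 + ω·1.877 = 1.449

(1.066, 1.449)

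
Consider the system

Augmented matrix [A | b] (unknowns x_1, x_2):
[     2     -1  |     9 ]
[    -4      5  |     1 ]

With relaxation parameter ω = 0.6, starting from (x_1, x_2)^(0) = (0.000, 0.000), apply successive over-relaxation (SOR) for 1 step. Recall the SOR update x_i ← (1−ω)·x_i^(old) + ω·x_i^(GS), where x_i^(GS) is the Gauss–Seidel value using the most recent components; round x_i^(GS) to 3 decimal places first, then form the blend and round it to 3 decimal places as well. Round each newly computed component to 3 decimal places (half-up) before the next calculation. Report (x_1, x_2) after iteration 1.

(2.700, 1.416)

Iteration 1:
  x_1: GS value = (9 - (-1)·0.000) / (2) = 4.500;  x_1 ← (1−ω)·0.000 + ω·4.500 = 2.700
  x_2: GS value = (1 - (-4)·2.700) / (5) = 2.360;  x_2 ← (1−ω)·0.000 + ω·2.360 = 1.416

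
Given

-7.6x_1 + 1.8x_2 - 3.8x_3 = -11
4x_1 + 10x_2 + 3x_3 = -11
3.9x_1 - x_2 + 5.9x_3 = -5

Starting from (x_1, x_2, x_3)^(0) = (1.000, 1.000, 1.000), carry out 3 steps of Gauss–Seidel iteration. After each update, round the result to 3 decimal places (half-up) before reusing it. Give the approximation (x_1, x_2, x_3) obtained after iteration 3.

(2.326, -1.318, -2.608)

Iteration 1:
  x_1 = (-11 - (1.8)·1.000 - (-3.8)·1.000) / (-7.6) = 1.184
  x_2 = (-11 - (4)·1.184 - (3)·1.000) / (10) = -1.874
  x_3 = (-5 - (3.9)·1.184 - (-1)·-1.874) / (5.9) = -1.948
Iteration 2:
  x_1 = (-11 - (1.8)·-1.874 - (-3.8)·-1.948) / (-7.6) = 1.978
  x_2 = (-11 - (4)·1.978 - (3)·-1.948) / (10) = -1.307
  x_3 = (-5 - (3.9)·1.978 - (-1)·-1.307) / (5.9) = -2.376
Iteration 3:
  x_1 = (-11 - (1.8)·-1.307 - (-3.8)·-2.376) / (-7.6) = 2.326
  x_2 = (-11 - (4)·2.326 - (3)·-2.376) / (10) = -1.318
  x_3 = (-5 - (3.9)·2.326 - (-1)·-1.318) / (5.9) = -2.608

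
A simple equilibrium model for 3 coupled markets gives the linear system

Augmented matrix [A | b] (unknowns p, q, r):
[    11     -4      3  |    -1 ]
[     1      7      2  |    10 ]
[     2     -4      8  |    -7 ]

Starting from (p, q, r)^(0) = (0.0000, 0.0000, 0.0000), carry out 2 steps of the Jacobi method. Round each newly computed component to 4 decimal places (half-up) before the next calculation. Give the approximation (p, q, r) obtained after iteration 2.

Iteration 1:
  p = (-1 - (-4)·0.0000 - (3)·0.0000) / (11) = -0.0909
  q = (10 - (1)·0.0000 - (2)·0.0000) / (7) = 1.4286
  r = (-7 - (2)·0.0000 - (-4)·0.0000) / (8) = -0.8750
Iteration 2:
  p = (-1 - (-4)·1.4286 - (3)·-0.8750) / (11) = 0.6672
  q = (10 - (1)·-0.0909 - (2)·-0.8750) / (7) = 1.6916
  r = (-7 - (2)·-0.0909 - (-4)·1.4286) / (8) = -0.1380

(0.6672, 1.6916, -0.1380)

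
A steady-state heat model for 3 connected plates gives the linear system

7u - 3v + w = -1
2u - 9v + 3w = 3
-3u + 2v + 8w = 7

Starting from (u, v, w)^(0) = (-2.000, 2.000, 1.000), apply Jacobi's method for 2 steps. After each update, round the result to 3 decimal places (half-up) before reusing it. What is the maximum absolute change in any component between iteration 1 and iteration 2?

Iteration 1:
  u = (-1 - (-3)·2.000 - (1)·1.000) / (7) = 0.571
  v = (3 - (2)·-2.000 - (3)·1.000) / (-9) = -0.444
  w = (7 - (-3)·-2.000 - (2)·2.000) / (8) = -0.375
Iteration 2:
  u = (-1 - (-3)·-0.444 - (1)·-0.375) / (7) = -0.280
  v = (3 - (2)·0.571 - (3)·-0.375) / (-9) = -0.331
  w = (7 - (-3)·0.571 - (2)·-0.444) / (8) = 1.200
Change: (-0.851, 0.113, 1.575) → max |·| = 1.575

1.575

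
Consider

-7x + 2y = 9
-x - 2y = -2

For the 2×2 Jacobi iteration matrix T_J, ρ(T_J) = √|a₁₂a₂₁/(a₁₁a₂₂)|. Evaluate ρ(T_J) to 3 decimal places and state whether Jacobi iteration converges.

0.378

a₁₂a₂₁/(a₁₁a₂₂) = (2)·(-1) / ((-7)·(-2)) = -0.142857
ρ = √|-0.142857| = √0.142857 = 0.378
ρ < 1, so Jacobi converges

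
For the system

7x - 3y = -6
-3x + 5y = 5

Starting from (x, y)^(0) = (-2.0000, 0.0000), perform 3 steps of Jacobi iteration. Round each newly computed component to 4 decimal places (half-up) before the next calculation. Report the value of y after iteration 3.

Iteration 1:
  x = (-6 - (-3)·0.0000) / (7) = -0.8571
  y = (5 - (-3)·-2.0000) / (5) = -0.2000
Iteration 2:
  x = (-6 - (-3)·-0.2000) / (7) = -0.9429
  y = (5 - (-3)·-0.8571) / (5) = 0.4857
Iteration 3:
  x = (-6 - (-3)·0.4857) / (7) = -0.6490
  y = (5 - (-3)·-0.9429) / (5) = 0.4343

0.4343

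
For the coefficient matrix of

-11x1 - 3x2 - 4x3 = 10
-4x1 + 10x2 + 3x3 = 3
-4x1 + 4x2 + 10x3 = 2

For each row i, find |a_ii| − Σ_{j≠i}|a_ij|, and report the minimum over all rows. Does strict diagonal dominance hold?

2

row 1: |-11| − (3+4) = 4
row 2: |10| − (4+3) = 3
row 3: |10| − (4+4) = 2
minimum over rows = 2 → strictly diagonally dominant (convergence guaranteed)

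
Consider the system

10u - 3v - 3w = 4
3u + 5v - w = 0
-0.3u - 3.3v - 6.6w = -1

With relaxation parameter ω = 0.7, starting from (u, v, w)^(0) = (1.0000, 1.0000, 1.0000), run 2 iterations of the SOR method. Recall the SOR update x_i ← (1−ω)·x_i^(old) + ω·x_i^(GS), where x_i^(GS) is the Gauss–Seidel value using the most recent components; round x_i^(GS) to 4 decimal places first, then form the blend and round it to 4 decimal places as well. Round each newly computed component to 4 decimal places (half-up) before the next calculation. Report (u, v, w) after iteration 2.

Iteration 1:
  u: GS value = (4 - (-3)·1.0000 - (-3)·1.0000) / (10) = 1.0000;  u ← (1−ω)·1.0000 + ω·1.0000 = 1.0000
  v: GS value = (0 - (3)·1.0000 - (-1)·1.0000) / (5) = -0.4000;  v ← (1−ω)·1.0000 + ω·-0.4000 = 0.0200
  w: GS value = (-1 - (-0.3)·1.0000 - (-3.3)·0.0200) / (-6.6) = 0.0961;  w ← (1−ω)·1.0000 + ω·0.0961 = 0.3673
Iteration 2:
  u: GS value = (4 - (-3)·0.0200 - (-3)·0.3673) / (10) = 0.5162;  u ← (1−ω)·1.0000 + ω·0.5162 = 0.6613
  v: GS value = (0 - (3)·0.6613 - (-1)·0.3673) / (5) = -0.3233;  v ← (1−ω)·0.0200 + ω·-0.3233 = -0.2203
  w: GS value = (-1 - (-0.3)·0.6613 - (-3.3)·-0.2203) / (-6.6) = 0.2316;  w ← (1−ω)·0.3673 + ω·0.2316 = 0.2723

(0.6613, -0.2203, 0.2723)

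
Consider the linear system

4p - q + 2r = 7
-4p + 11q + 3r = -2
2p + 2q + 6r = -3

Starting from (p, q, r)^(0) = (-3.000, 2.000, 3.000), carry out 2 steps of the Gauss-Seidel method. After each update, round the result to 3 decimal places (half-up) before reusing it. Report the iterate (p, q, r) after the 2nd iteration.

(1.822, 0.619, -1.314)

Iteration 1:
  p = (7 - (-1)·2.000 - (2)·3.000) / (4) = 0.750
  q = (-2 - (-4)·0.750 - (3)·3.000) / (11) = -0.727
  r = (-3 - (2)·0.750 - (2)·-0.727) / (6) = -0.508
Iteration 2:
  p = (7 - (-1)·-0.727 - (2)·-0.508) / (4) = 1.822
  q = (-2 - (-4)·1.822 - (3)·-0.508) / (11) = 0.619
  r = (-3 - (2)·1.822 - (2)·0.619) / (6) = -1.314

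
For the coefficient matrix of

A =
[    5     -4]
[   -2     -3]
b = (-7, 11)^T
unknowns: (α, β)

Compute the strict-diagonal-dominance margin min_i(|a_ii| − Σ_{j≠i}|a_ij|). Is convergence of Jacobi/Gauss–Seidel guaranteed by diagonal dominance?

row 1: |5| − (4) = 1
row 2: |-3| − (2) = 1
minimum over rows = 1 → strictly diagonally dominant (convergence guaranteed)

1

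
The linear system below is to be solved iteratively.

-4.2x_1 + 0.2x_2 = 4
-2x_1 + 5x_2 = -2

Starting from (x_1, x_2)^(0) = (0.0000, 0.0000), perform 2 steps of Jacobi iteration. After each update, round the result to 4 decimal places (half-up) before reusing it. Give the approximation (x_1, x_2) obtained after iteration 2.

Iteration 1:
  x_1 = (4 - (0.2)·0.0000) / (-4.2) = -0.9524
  x_2 = (-2 - (-2)·0.0000) / (5) = -0.4000
Iteration 2:
  x_1 = (4 - (0.2)·-0.4000) / (-4.2) = -0.9714
  x_2 = (-2 - (-2)·-0.9524) / (5) = -0.7810

(-0.9714, -0.7810)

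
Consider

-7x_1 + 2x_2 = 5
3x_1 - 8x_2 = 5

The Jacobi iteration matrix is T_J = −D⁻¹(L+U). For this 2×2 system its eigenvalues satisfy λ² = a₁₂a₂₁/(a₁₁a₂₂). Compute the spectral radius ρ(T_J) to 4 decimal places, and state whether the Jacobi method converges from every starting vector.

0.3273

a₁₂a₂₁/(a₁₁a₂₂) = (2)·(3) / ((-7)·(-8)) = 0.107143
ρ = √|0.107143| = √0.107143 = 0.3273
ρ < 1, so Jacobi converges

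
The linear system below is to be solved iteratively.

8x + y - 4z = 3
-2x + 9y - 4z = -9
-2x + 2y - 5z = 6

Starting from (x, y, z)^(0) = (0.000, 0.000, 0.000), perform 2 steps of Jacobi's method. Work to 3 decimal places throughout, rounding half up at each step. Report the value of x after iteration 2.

Iteration 1:
  x = (3 - (1)·0.000 - (-4)·0.000) / (8) = 0.375
  y = (-9 - (-2)·0.000 - (-4)·0.000) / (9) = -1.000
  z = (6 - (-2)·0.000 - (2)·0.000) / (-5) = -1.200
Iteration 2:
  x = (3 - (1)·-1.000 - (-4)·-1.200) / (8) = -0.100
  y = (-9 - (-2)·0.375 - (-4)·-1.200) / (9) = -1.450
  z = (6 - (-2)·0.375 - (2)·-1.000) / (-5) = -1.750

-0.100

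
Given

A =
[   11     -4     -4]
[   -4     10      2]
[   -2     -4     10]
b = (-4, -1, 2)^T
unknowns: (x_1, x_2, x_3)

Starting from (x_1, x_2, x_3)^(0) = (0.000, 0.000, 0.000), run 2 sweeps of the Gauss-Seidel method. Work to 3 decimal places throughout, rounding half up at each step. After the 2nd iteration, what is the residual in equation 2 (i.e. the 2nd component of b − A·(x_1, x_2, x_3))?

Iteration 1:
  x_1 = (-4 - (-4)·0.000 - (-4)·0.000) / (11) = -0.364
  x_2 = (-1 - (-4)·-0.364 - (2)·0.000) / (10) = -0.246
  x_3 = (2 - (-2)·-0.364 - (-4)·-0.246) / (10) = 0.029
Iteration 2:
  x_1 = (-4 - (-4)·-0.246 - (-4)·0.029) / (11) = -0.443
  x_2 = (-1 - (-4)·-0.443 - (2)·0.029) / (10) = -0.283
  x_3 = (2 - (-2)·-0.443 - (-4)·-0.283) / (10) = -0.002
Residual b − A·x = (-0.267, 0.062, 0.002)

0.062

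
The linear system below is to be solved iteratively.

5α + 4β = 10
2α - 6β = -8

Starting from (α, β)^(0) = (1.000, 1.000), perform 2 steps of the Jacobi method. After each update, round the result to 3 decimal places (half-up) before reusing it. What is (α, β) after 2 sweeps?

Iteration 1:
  α = (10 - (4)·1.000) / (5) = 1.200
  β = (-8 - (2)·1.000) / (-6) = 1.667
Iteration 2:
  α = (10 - (4)·1.667) / (5) = 0.666
  β = (-8 - (2)·1.200) / (-6) = 1.733

(0.666, 1.733)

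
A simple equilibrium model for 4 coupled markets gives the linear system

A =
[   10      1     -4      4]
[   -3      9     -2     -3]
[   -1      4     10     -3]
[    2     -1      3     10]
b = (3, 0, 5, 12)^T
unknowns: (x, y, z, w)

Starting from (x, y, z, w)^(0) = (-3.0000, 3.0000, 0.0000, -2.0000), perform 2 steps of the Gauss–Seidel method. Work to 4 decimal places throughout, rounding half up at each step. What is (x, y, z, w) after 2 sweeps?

Iteration 1:
  x = (3 - (1)·3.0000 - (-4)·0.0000 - (4)·-2.0000) / (10) = 0.8000
  y = (0 - (-3)·0.8000 - (-2)·0.0000 - (-3)·-2.0000) / (9) = -0.4000
  z = (5 - (-1)·0.8000 - (4)·-0.4000 - (-3)·-2.0000) / (10) = 0.1400
  w = (12 - (2)·0.8000 - (-1)·-0.4000 - (3)·0.1400) / (10) = 0.9580
Iteration 2:
  x = (3 - (1)·-0.4000 - (-4)·0.1400 - (4)·0.9580) / (10) = 0.0128
  y = (0 - (-3)·0.0128 - (-2)·0.1400 - (-3)·0.9580) / (9) = 0.3547
  z = (5 - (-1)·0.0128 - (4)·0.3547 - (-3)·0.9580) / (10) = 0.6468
  w = (12 - (2)·0.0128 - (-1)·0.3547 - (3)·0.6468) / (10) = 1.0389

(0.0128, 0.3547, 0.6468, 1.0389)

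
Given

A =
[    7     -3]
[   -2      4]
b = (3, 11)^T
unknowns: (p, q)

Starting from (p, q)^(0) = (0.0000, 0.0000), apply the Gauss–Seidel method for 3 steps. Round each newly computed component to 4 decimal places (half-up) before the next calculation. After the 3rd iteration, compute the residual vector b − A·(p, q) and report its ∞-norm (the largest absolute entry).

Iteration 1:
  p = (3 - (-3)·0.0000) / (7) = 0.4286
  q = (11 - (-2)·0.4286) / (4) = 2.9643
Iteration 2:
  p = (3 - (-3)·2.9643) / (7) = 1.6990
  q = (11 - (-2)·1.6990) / (4) = 3.5995
Iteration 3:
  p = (3 - (-3)·3.5995) / (7) = 1.9712
  q = (11 - (-2)·1.9712) / (4) = 3.7356
Residual b − A·x = (0.4084, 0.0000); ∞-norm = 0.4084

0.4084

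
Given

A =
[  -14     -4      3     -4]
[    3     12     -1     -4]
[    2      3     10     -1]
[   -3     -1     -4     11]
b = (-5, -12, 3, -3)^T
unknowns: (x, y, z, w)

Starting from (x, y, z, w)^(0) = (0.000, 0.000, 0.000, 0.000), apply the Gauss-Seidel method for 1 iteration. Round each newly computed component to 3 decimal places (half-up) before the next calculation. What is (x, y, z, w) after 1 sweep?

(0.357, -1.089, 0.555, -0.073)

Iteration 1:
  x = (-5 - (-4)·0.000 - (3)·0.000 - (-4)·0.000) / (-14) = 0.357
  y = (-12 - (3)·0.357 - (-1)·0.000 - (-4)·0.000) / (12) = -1.089
  z = (3 - (2)·0.357 - (3)·-1.089 - (-1)·0.000) / (10) = 0.555
  w = (-3 - (-3)·0.357 - (-1)·-1.089 - (-4)·0.555) / (11) = -0.073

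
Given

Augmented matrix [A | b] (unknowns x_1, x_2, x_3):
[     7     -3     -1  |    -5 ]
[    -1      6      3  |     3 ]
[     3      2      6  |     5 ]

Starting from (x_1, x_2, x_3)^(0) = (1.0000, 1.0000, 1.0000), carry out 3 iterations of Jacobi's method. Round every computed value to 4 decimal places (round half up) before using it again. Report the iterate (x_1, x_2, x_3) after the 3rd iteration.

Iteration 1:
  x_1 = (-5 - (-3)·1.0000 - (-1)·1.0000) / (7) = -0.1429
  x_2 = (3 - (-1)·1.0000 - (3)·1.0000) / (6) = 0.1667
  x_3 = (5 - (3)·1.0000 - (2)·1.0000) / (6) = 0.0000
Iteration 2:
  x_1 = (-5 - (-3)·0.1667 - (-1)·0.0000) / (7) = -0.6428
  x_2 = (3 - (-1)·-0.1429 - (3)·0.0000) / (6) = 0.4762
  x_3 = (5 - (3)·-0.1429 - (2)·0.1667) / (6) = 0.8492
Iteration 3:
  x_1 = (-5 - (-3)·0.4762 - (-1)·0.8492) / (7) = -0.3889
  x_2 = (3 - (-1)·-0.6428 - (3)·0.8492) / (6) = -0.0317
  x_3 = (5 - (3)·-0.6428 - (2)·0.4762) / (6) = 0.9960

(-0.3889, -0.0317, 0.9960)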